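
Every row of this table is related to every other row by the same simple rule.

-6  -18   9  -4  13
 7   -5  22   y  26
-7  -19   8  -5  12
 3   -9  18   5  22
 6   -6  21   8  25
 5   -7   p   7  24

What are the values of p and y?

p = 20, y = 9

The difference between any two rows is the same in every column — this is an addition table with the headers hidden.
Row 6 minus row 1 is -7 − (-18) = 11, so its entry in column 3 is 9 + 11 = 20.
Row 2 minus row 1 is -5 − (-18) = 13, so its entry in column 4 is -4 + 13 = 9.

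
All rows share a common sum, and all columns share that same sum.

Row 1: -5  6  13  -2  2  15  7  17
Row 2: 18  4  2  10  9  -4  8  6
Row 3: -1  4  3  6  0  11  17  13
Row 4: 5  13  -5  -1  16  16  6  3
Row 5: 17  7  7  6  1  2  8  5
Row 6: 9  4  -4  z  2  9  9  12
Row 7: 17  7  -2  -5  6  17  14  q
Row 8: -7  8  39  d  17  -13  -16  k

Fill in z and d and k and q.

Rows 1 and 2 both sum to 53, so that's the common total.
Row 6 has 9 + 4 − 4 + 2 + 9 + 9 + 12 = 41; the blank must be 53 − 41 = 12.
Row 7 has 17 + 7 − 2 − 5 + 6 + 17 + 14 = 54; the blank must be 53 − 54 = -1.
Column 8 has 17 + 6 + 13 + 3 + 5 + 12 − 1 = 55; the blank must be 53 − 55 = -2.
Row 8 has -7 + 8 + 39 + 17 − 13 − 16 − 2 = 26; the blank must be 53 − 26 = 27.

z = 12, d = 27, k = -2, q = -1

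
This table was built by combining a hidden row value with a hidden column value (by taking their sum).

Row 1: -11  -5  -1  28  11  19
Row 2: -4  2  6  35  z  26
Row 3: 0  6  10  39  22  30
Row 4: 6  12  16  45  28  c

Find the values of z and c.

z = 18, c = 36

The difference between any two rows is the same in every column — this is an addition table with the headers hidden.
Row 2 minus row 1 is 2 − (-5) = 7, so its entry in column 5 is 11 + 7 = 18.
Row 4 minus row 1 is 12 − (-5) = 17, so its entry in column 6 is 19 + 17 = 36.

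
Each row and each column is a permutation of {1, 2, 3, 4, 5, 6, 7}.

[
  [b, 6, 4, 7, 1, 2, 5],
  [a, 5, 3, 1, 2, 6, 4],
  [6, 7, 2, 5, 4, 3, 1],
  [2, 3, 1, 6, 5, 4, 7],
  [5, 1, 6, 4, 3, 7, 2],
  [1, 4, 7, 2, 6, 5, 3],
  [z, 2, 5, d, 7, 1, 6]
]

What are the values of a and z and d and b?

For row 2, column 1: row 2 already has {1, 2, 3, 4, 5, 6}; that leaves 7.
At (row 7, col 4): column 4 already has {1, 2, 4, 5, 6, 7}, so the value is 3.
Cell (7,1): row 7 already has {1, 2, 3, 5, 6, 7} → 4.
At (row 1, col 1): row 1 already has {1, 2, 4, 5, 6, 7}, so the value is 3.

a = 7, z = 4, d = 3, b = 3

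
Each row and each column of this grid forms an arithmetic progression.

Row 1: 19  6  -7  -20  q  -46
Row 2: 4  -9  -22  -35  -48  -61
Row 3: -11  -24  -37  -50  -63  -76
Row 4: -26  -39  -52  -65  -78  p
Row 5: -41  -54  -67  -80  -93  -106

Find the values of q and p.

Along each row the entries change by -13 per step; down each column they change by -15.
Row 1: from 19 at column 1, stepping by -13 to column 5 gives -33.
Row 4: from -26 at column 1, stepping by -13 to column 6 gives -91.

q = -33, p = -91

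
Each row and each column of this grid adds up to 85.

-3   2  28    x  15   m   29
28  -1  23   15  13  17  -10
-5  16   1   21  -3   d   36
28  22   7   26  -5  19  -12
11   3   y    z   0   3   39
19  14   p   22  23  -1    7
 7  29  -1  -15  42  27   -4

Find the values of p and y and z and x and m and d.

p = 1, y = 26, z = 3, x = 13, m = 1, d = 19

The known cells in row 3 total 66, leaving 85 − 66 = 19 for the blank.
The known cells in column 6 total 84, leaving 85 − 84 = 1 for the blank.
The known cells in row 1 total 72, leaving 85 − 72 = 13 for the blank.
The known cells in column 4 total 82, leaving 85 − 82 = 3 for the blank.
The known cells in row 5 total 59, leaving 85 − 59 = 26 for the blank.
The known cells in row 6 total 84, leaving 85 − 84 = 1 for the blank.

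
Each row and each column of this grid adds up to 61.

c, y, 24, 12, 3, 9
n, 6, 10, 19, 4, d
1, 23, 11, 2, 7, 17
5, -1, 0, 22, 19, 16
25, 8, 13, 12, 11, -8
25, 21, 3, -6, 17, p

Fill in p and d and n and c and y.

p = 1, d = 26, n = -4, c = 9, y = 4

Column 2: 6 + 23 − 1 + 8 + 21 = 57, so its missing entry is 61 − 57 = 4.
Row 6: 25 + 21 + 3 − 6 + 17 = 60, so its missing entry is 61 − 60 = 1.
Row 1: 4 + 24 + 12 + 3 + 9 = 52, so its missing entry is 61 − 52 = 9.
Column 6: 9 + 17 + 16 − 8 + 1 = 35, so its missing entry is 61 − 35 = 26.
Row 2: 6 + 10 + 19 + 4 + 26 = 65, so its missing entry is 61 − 65 = -4.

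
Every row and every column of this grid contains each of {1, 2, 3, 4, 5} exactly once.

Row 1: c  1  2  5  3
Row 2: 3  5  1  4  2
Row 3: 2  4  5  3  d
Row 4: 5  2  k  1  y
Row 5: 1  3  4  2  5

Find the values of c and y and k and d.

c = 4, y = 4, k = 3, d = 1

At (row 4, col 3): column 3 already has {1, 2, 4, 5}, so the value is 3.
Cell (3,5): row 3 already has {2, 3, 4, 5} → 1.
Cell (4,5): row 4 already has {1, 2, 3, 5} → 4.
For row 1, column 1: row 1 already has {1, 2, 3, 5}; that leaves 4.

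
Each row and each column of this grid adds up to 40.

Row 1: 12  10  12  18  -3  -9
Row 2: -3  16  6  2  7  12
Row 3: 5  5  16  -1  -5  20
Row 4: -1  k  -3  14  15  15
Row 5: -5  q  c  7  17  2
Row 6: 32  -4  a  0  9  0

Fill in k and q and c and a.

k = 0, q = 13, c = 6, a = 3

Row 4: -1 − 3 + 14 + 15 + 15 = 40, so its missing entry is 40 − 40 = 0.
Column 2: 10 + 16 + 5 + 0 − 4 = 27, so its missing entry is 40 − 27 = 13.
Row 5: -5 + 13 + 7 + 17 + 2 = 34, so its missing entry is 40 − 34 = 6.
Row 6: 32 − 4 + 0 + 9 + 0 = 37, so its missing entry is 40 − 37 = 3.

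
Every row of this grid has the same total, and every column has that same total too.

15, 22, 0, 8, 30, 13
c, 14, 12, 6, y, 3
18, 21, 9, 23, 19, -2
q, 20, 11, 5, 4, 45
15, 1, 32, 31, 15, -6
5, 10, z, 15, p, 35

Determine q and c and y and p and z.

Rows 1 and 3 both sum to 88, so that's the common total.
The known cells in row 4 total 85, leaving 88 − 85 = 3 for the blank.
The known cells in column 1 total 56, leaving 88 − 56 = 32 for the blank.
The known cells in row 2 total 67, leaving 88 − 67 = 21 for the blank.
The known cells in column 5 total 89, leaving 88 − 89 = -1 for the blank.
The known cells in row 6 total 64, leaving 88 − 64 = 24 for the blank.

q = 3, c = 32, y = 21, p = -1, z = 24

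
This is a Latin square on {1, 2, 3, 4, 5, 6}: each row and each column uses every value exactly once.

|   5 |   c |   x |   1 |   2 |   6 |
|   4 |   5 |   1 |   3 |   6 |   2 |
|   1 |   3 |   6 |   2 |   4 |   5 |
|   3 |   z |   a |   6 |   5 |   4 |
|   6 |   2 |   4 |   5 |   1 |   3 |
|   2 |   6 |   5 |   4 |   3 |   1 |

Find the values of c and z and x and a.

For row 4, column 2: row 4 is missing {1, 2} and column 2 is missing {1, 4}; that leaves 1.
For row 1, column 2: column 2 already has {1, 2, 3, 5, 6}; that leaves 4.
Cell (4,3): row 4 already has {1, 3, 4, 5, 6} → 2.
At (row 1, col 3): row 1 already has {1, 2, 4, 5, 6}, so the value is 3.

c = 4, z = 1, x = 3, a = 2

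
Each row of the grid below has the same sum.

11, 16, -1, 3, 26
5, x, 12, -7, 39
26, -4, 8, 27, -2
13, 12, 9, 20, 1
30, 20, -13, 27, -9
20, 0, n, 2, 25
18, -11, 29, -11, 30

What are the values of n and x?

Row 1 sums to 55 and so does row 3; that's the common total.
In row 6 the known cells total 47, leaving 55 − 47 = 8.
In row 2 the known cells total 49, leaving 55 − 49 = 6.

n = 8, x = 6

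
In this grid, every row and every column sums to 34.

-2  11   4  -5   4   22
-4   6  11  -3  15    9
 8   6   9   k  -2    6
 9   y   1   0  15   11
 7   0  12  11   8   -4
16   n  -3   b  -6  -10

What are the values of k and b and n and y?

k = 7, b = 24, n = 13, y = -2

The known cells in row 3 total 27, leaving 34 − 27 = 7 for the blank.
The known cells in row 4 total 36, leaving 34 − 36 = -2 for the blank.
The known cells in column 4 total 10, leaving 34 − 10 = 24 for the blank.
The known cells in row 6 total 21, leaving 34 − 21 = 13 for the blank.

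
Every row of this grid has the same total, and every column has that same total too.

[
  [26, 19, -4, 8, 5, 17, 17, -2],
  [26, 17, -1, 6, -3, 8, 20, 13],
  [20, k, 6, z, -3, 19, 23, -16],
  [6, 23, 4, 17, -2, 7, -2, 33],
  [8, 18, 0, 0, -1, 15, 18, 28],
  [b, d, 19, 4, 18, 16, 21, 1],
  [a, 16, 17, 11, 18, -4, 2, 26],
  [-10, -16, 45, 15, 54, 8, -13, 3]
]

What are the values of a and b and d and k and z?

Rows 1 and 2 both sum to 86, so that's the common total.
Column 4: 8 + 6 + 17 + 0 + 4 + 11 + 15 = 61, so its missing entry is 86 − 61 = 25.
Row 3: 20 + 6 + 25 − 3 + 19 + 23 − 16 = 74, so its missing entry is 86 − 74 = 12.
Column 2: 19 + 17 + 12 + 23 + 18 + 16 − 16 = 89, so its missing entry is 86 − 89 = -3.
Row 6: -3 + 19 + 4 + 18 + 16 + 21 + 1 = 76, so its missing entry is 86 − 76 = 10.
Row 7: 16 + 17 + 11 + 18 − 4 + 2 + 26 = 86, so its missing entry is 86 − 86 = 0.

a = 0, b = 10, d = -3, k = 12, z = 25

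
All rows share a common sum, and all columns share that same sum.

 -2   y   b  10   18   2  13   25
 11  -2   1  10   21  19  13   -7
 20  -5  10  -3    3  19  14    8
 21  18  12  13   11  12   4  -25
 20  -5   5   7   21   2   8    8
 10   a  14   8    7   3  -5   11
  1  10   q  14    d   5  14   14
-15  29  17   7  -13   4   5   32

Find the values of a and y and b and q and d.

a = 18, y = 3, b = -3, q = 10, d = -2

Rows 2 and 3 both sum to 66, so that's the common total.
Column 5: 18 + 21 + 3 + 11 + 21 + 7 − 13 = 68, so its missing entry is 66 − 68 = -2.
Row 7: 1 + 10 + 14 − 2 + 5 + 14 + 14 = 56, so its missing entry is 66 − 56 = 10.
Row 6: 10 + 14 + 8 + 7 + 3 − 5 + 11 = 48, so its missing entry is 66 − 48 = 18.
Column 2: -2 − 5 + 18 − 5 + 18 + 10 + 29 = 63, so its missing entry is 66 − 63 = 3.
Row 1: -2 + 3 + 10 + 18 + 2 + 13 + 25 = 69, so its missing entry is 66 − 69 = -3.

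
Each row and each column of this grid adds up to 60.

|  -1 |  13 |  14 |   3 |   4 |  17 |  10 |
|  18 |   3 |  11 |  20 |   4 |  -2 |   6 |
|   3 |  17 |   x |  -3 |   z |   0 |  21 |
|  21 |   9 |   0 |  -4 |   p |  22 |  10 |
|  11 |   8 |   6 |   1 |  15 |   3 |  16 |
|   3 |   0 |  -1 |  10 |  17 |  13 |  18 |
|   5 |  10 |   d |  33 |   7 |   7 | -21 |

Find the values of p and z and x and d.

Row 7: 5 + 10 + 33 + 7 + 7 − 21 = 41, so its missing entry is 60 − 41 = 19.
Row 4: 21 + 9 + 0 − 4 + 22 + 10 = 58, so its missing entry is 60 − 58 = 2.
Column 5: 4 + 4 + 2 + 15 + 17 + 7 = 49, so its missing entry is 60 − 49 = 11.
Row 3: 3 + 17 − 3 + 11 + 0 + 21 = 49, so its missing entry is 60 − 49 = 11.

p = 2, z = 11, x = 11, d = 19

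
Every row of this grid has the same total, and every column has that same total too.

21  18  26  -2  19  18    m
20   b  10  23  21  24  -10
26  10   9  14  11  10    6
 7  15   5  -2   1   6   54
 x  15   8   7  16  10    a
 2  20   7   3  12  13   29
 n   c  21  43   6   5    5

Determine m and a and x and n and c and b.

m = -14, a = 16, x = 14, n = -4, c = 10, b = -2

Rows 3 and 4 both sum to 86, so that's the common total.
The known cells in row 2 total 88, leaving 86 − 88 = -2 for the blank.
The known cells in column 2 total 76, leaving 86 − 76 = 10 for the blank.
The known cells in row 1 total 100, leaving 86 − 100 = -14 for the blank.
The known cells in column 7 total 70, leaving 86 − 70 = 16 for the blank.
The known cells in row 5 total 72, leaving 86 − 72 = 14 for the blank.
The known cells in row 7 total 90, leaving 86 − 90 = -4 for the blank.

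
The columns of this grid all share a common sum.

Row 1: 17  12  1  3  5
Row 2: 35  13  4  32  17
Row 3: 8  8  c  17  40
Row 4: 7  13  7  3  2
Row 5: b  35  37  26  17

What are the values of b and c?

The complete columns each total 81.
Column 1 is missing 81 − 67 = 14 (since 17 + 35 + 8 + 7 = 67).
Column 3 is missing 81 − 49 = 32 (since 1 + 4 + 7 + 37 = 49).

b = 14, c = 32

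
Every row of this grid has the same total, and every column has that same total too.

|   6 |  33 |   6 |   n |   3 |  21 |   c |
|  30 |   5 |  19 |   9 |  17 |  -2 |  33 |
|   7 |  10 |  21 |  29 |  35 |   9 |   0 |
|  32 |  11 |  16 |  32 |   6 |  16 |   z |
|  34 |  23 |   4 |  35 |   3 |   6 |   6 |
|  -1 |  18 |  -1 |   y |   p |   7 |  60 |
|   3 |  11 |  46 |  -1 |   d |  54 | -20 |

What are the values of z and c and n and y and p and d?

Rows 2 and 3 both sum to 111, so that's the common total.
Row 7: 3 + 11 + 46 − 1 + 54 − 20 = 93, so its missing entry is 111 − 93 = 18.
Column 5: 3 + 17 + 35 + 6 + 3 + 18 = 82, so its missing entry is 111 − 82 = 29.
Row 4: 32 + 11 + 16 + 32 + 6 + 16 = 113, so its missing entry is 111 − 113 = -2.
Column 7: 33 + 0 − 2 + 6 + 60 − 20 = 77, so its missing entry is 111 − 77 = 34.
Row 1: 6 + 33 + 6 + 3 + 21 + 34 = 103, so its missing entry is 111 − 103 = 8.
Row 6: -1 + 18 − 1 + 29 + 7 + 60 = 112, so its missing entry is 111 − 112 = -1.

z = -2, c = 34, n = 8, y = -1, p = 29, d = 18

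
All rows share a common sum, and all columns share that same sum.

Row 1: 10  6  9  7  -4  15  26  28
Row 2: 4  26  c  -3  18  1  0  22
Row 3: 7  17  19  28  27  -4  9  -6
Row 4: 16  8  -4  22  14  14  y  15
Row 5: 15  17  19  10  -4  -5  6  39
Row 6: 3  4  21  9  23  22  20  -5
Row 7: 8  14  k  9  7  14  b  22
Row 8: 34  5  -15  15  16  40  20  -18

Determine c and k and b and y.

Rows 1 and 3 both sum to 97, so that's the common total.
Row 2 has 4 + 26 − 3 + 18 + 1 + 0 + 22 = 68; the blank must be 97 − 68 = 29.
Column 3 has 9 + 29 + 19 − 4 + 19 + 21 − 15 = 78; the blank must be 97 − 78 = 19.
Row 7 has 8 + 14 + 19 + 9 + 7 + 14 + 22 = 93; the blank must be 97 − 93 = 4.
Row 4 has 16 + 8 − 4 + 22 + 14 + 14 + 15 = 85; the blank must be 97 − 85 = 12.

c = 29, k = 19, b = 4, y = 12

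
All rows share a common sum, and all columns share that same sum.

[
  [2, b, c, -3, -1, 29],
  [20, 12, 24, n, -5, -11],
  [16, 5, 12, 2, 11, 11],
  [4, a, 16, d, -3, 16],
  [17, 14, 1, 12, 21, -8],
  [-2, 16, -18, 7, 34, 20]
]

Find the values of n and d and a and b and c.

Rows 3 and 5 both sum to 57, so that's the common total.
Column 3 has 24 + 12 + 16 + 1 − 18 = 35; the blank must be 57 − 35 = 22.
Row 1 has 2 + 22 − 3 − 1 + 29 = 49; the blank must be 57 − 49 = 8.
Column 2 has 8 + 12 + 5 + 14 + 16 = 55; the blank must be 57 − 55 = 2.
Row 4 has 4 + 2 + 16 − 3 + 16 = 35; the blank must be 57 − 35 = 22.
Row 2 has 20 + 12 + 24 − 5 − 11 = 40; the blank must be 57 − 40 = 17.

n = 17, d = 22, a = 2, b = 8, c = 22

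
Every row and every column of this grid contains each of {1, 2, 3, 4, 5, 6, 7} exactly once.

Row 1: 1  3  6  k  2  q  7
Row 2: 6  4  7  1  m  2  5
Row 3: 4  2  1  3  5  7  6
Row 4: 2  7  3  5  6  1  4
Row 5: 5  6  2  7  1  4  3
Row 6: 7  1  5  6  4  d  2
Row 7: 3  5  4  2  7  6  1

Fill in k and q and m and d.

At (row 6, col 6): row 6 already has {1, 2, 4, 5, 6, 7}, so the value is 3.
For row 1, column 4: column 4 already has {1, 2, 3, 5, 6, 7}; that leaves 4.
At (row 2, col 5): row 2 already has {1, 2, 4, 5, 6, 7}, so the value is 3.
Cell (1,6): row 1 already has {1, 2, 3, 4, 6, 7} → 5.

k = 4, q = 5, m = 3, d = 3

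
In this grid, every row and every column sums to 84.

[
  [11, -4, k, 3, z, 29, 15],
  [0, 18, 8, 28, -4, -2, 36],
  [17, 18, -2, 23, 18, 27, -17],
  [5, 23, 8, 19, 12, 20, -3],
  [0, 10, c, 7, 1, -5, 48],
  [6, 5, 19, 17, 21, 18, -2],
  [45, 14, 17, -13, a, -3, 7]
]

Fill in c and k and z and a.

Row 7: 45 + 14 + 17 − 13 − 3 + 7 = 67, so its missing entry is 84 − 67 = 17.
Column 5: -4 + 18 + 12 + 1 + 21 + 17 = 65, so its missing entry is 84 − 65 = 19.
Row 1: 11 − 4 + 3 + 19 + 29 + 15 = 73, so its missing entry is 84 − 73 = 11.
Row 5: 0 + 10 + 7 + 1 − 5 + 48 = 61, so its missing entry is 84 − 61 = 23.

c = 23, k = 11, z = 19, a = 17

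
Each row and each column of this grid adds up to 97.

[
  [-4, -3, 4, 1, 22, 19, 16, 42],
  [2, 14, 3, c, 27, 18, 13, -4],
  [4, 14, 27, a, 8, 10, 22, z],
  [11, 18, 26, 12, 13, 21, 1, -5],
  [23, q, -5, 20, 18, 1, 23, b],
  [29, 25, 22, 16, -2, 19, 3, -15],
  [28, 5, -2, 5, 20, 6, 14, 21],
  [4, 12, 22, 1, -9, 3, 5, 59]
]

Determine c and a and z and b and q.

c = 24, a = 18, z = -6, b = 5, q = 12

Column 2 has -3 + 14 + 14 + 18 + 25 + 5 + 12 = 85; the blank must be 97 − 85 = 12.
Row 2 has 2 + 14 + 3 + 27 + 18 + 13 − 4 = 73; the blank must be 97 − 73 = 24.
Column 4 has 1 + 24 + 12 + 20 + 16 + 5 + 1 = 79; the blank must be 97 − 79 = 18.
Row 3 has 4 + 14 + 27 + 18 + 8 + 10 + 22 = 103; the blank must be 97 − 103 = -6.
Row 5 has 23 + 12 − 5 + 20 + 18 + 1 + 23 = 92; the blank must be 97 − 92 = 5.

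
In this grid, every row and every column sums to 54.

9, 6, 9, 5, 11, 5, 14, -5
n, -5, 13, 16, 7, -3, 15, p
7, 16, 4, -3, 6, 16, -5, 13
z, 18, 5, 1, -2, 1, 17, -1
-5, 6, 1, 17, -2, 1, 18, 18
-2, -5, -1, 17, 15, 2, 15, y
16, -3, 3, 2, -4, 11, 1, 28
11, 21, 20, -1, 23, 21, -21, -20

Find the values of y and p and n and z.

y = 13, p = 8, n = 3, z = 15

The known cells in row 6 total 41, leaving 54 − 41 = 13 for the blank.
The known cells in column 8 total 46, leaving 54 − 46 = 8 for the blank.
The known cells in row 2 total 51, leaving 54 − 51 = 3 for the blank.
The known cells in row 4 total 39, leaving 54 − 39 = 15 for the blank.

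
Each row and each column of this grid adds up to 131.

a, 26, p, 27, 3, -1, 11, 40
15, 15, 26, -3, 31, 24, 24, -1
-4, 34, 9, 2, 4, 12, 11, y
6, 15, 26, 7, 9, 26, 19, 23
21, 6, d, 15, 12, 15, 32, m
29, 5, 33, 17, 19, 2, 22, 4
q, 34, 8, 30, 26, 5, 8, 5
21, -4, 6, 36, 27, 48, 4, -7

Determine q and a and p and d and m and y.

The known cells in row 3 total 68, leaving 131 − 68 = 63 for the blank.
The known cells in row 7 total 116, leaving 131 − 116 = 15 for the blank.
The known cells in column 1 total 103, leaving 131 − 103 = 28 for the blank.
The known cells in row 1 total 134, leaving 131 − 134 = -3 for the blank.
The known cells in column 3 total 105, leaving 131 − 105 = 26 for the blank.
The known cells in row 5 total 127, leaving 131 − 127 = 4 for the blank.

q = 15, a = 28, p = -3, d = 26, m = 4, y = 63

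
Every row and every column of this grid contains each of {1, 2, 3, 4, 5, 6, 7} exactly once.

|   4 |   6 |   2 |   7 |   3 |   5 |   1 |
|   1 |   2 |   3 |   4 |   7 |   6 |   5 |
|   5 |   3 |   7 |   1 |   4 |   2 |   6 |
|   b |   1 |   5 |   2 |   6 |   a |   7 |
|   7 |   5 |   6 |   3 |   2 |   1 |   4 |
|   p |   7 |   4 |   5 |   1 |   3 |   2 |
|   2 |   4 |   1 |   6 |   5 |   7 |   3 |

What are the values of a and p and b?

At (row 6, col 1): row 6 already has {1, 2, 3, 4, 5, 7}, so the value is 6.
At (row 4, col 6): column 6 already has {1, 2, 3, 5, 6, 7}, so the value is 4.
Cell (4,1): row 4 already has {1, 2, 4, 5, 6, 7} → 3.

a = 4, p = 6, b = 3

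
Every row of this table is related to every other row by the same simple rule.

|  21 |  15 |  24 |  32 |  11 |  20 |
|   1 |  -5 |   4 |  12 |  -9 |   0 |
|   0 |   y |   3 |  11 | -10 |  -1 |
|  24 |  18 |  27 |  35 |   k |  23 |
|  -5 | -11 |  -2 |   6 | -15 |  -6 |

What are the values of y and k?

y = -6, k = 14

The difference between any two rows is the same in every column — this is an addition table with the headers hidden.
Row 3 minus row 1 is 11 − 32 = -21, so its entry in column 2 is 15 + (-21) = -6.
Row 4 minus row 1 is 35 − 32 = 3, so its entry in column 5 is 11 + 3 = 14.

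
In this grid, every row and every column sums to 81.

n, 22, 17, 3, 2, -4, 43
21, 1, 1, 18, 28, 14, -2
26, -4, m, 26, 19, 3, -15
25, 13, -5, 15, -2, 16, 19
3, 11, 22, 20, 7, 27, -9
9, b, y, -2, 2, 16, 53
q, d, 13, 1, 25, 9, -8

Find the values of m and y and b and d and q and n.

The known cells in row 3 total 55, leaving 81 − 55 = 26 for the blank.
The known cells in row 1 total 83, leaving 81 − 83 = -2 for the blank.
The known cells in column 1 total 82, leaving 81 − 82 = -1 for the blank.
The known cells in row 7 total 39, leaving 81 − 39 = 42 for the blank.
The known cells in column 2 total 85, leaving 81 − 85 = -4 for the blank.
The known cells in row 6 total 74, leaving 81 − 74 = 7 for the blank.

m = 26, y = 7, b = -4, d = 42, q = -1, n = -2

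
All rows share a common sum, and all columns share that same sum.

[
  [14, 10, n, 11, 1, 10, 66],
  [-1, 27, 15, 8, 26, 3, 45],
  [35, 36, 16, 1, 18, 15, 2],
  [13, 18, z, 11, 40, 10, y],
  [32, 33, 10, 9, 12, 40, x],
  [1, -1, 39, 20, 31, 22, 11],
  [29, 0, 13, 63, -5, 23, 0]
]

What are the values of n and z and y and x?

n = 11, z = 19, y = 12, x = -13

Rows 2 and 3 both sum to 123, so that's the common total.
Row 1 has 14 + 10 + 11 + 1 + 10 + 66 = 112; the blank must be 123 − 112 = 11.
Row 5 has 32 + 33 + 10 + 9 + 12 + 40 = 136; the blank must be 123 − 136 = -13.
Column 3 has 11 + 15 + 16 + 10 + 39 + 13 = 104; the blank must be 123 − 104 = 19.
Row 4 has 13 + 18 + 19 + 11 + 40 + 10 = 111; the blank must be 123 − 111 = 12.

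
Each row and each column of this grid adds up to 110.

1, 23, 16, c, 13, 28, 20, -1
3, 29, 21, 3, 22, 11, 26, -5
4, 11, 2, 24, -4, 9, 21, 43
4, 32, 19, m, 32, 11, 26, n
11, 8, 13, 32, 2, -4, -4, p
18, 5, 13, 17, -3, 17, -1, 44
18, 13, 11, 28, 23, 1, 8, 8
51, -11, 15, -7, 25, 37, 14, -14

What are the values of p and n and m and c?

p = 52, n = -17, m = 3, c = 10

The known cells in row 5 total 58, leaving 110 − 58 = 52 for the blank.
The known cells in column 8 total 127, leaving 110 − 127 = -17 for the blank.
The known cells in row 4 total 107, leaving 110 − 107 = 3 for the blank.
The known cells in row 1 total 100, leaving 110 − 100 = 10 for the blank.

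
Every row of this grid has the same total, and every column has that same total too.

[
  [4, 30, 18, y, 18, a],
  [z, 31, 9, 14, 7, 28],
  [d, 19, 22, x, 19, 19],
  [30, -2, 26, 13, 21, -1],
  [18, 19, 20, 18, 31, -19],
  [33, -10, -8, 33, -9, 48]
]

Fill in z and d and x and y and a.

Rows 4 and 5 both sum to 87, so that's the common total.
The known cells in column 6 total 75, leaving 87 − 75 = 12 for the blank.
The known cells in row 1 total 82, leaving 87 − 82 = 5 for the blank.
The known cells in column 4 total 83, leaving 87 − 83 = 4 for the blank.
The known cells in row 3 total 83, leaving 87 − 83 = 4 for the blank.
The known cells in row 2 total 89, leaving 87 − 89 = -2 for the blank.

z = -2, d = 4, x = 4, y = 5, a = 12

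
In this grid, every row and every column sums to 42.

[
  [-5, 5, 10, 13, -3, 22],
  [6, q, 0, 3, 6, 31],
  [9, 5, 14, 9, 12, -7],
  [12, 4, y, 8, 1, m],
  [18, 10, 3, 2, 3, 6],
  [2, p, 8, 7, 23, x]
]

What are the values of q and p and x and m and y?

Row 2: 6 + 0 + 3 + 6 + 31 = 46, so its missing entry is 42 − 46 = -4.
Column 2: 5 − 4 + 5 + 4 + 10 = 20, so its missing entry is 42 − 20 = 22.
Row 6: 2 + 22 + 8 + 7 + 23 = 62, so its missing entry is 42 − 62 = -20.
Column 3: 10 + 0 + 14 + 3 + 8 = 35, so its missing entry is 42 − 35 = 7.
Row 4: 12 + 4 + 7 + 8 + 1 = 32, so its missing entry is 42 − 32 = 10.

q = -4, p = 22, x = -20, m = 10, y = 7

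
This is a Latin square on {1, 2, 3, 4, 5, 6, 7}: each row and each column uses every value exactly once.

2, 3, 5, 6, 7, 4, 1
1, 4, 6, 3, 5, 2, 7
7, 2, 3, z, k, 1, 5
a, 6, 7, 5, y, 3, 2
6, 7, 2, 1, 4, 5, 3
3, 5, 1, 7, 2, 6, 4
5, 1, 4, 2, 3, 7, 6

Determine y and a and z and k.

At (row 3, col 4): column 4 already has {1, 2, 3, 5, 6, 7}, so the value is 4.
At (row 3, col 5): row 3 already has {1, 2, 3, 4, 5, 7}, so the value is 6.
At (row 4, col 5): column 5 already has {2, 3, 4, 5, 6, 7}, so the value is 1.
Cell (4,1): row 4 already has {1, 2, 3, 5, 6, 7} → 4.

y = 1, a = 4, z = 4, k = 6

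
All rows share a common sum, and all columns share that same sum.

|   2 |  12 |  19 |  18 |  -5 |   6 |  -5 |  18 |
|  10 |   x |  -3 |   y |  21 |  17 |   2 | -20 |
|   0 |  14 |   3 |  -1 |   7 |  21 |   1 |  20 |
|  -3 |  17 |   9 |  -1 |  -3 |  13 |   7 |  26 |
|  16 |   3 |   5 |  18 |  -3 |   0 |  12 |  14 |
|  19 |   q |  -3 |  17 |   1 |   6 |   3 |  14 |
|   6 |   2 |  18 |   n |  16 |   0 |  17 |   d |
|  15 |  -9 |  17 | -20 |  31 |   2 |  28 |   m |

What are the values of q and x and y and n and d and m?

Rows 1 and 3 both sum to 65, so that's the common total.
Row 8: 15 − 9 + 17 − 20 + 31 + 2 + 28 = 64, so its missing entry is 65 − 64 = 1.
Row 6: 19 − 3 + 17 + 1 + 6 + 3 + 14 = 57, so its missing entry is 65 − 57 = 8.
Column 2: 12 + 14 + 17 + 3 + 8 + 2 − 9 = 47, so its missing entry is 65 − 47 = 18.
Column 8: 18 − 20 + 20 + 26 + 14 + 14 + 1 = 73, so its missing entry is 65 − 73 = -8.
Row 7: 6 + 2 + 18 + 16 + 0 + 17 − 8 = 51, so its missing entry is 65 − 51 = 14.
Row 2: 10 + 18 − 3 + 21 + 17 + 2 − 20 = 45, so its missing entry is 65 − 45 = 20.

q = 8, x = 18, y = 20, n = 14, d = -8, m = 1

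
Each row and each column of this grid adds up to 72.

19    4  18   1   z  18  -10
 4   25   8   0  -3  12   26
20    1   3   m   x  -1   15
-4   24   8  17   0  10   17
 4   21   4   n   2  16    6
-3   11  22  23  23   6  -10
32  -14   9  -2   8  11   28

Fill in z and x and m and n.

Row 1 has 19 + 4 + 18 + 1 + 18 − 10 = 50; the blank must be 72 − 50 = 22.
Column 5 has 22 − 3 + 0 + 2 + 23 + 8 = 52; the blank must be 72 − 52 = 20.
Row 3 has 20 + 1 + 3 + 20 − 1 + 15 = 58; the blank must be 72 − 58 = 14.
Row 5 has 4 + 21 + 4 + 2 + 16 + 6 = 53; the blank must be 72 − 53 = 19.

z = 22, x = 20, m = 14, n = 19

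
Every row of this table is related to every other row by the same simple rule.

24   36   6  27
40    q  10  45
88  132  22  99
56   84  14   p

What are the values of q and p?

Each row is a constant multiple of every other row — this is a multiplication table with the headers hidden.
Row 2 is 40/24 = 5/3 times row 1, so its entry in column 2 is 36 × 5/3 = 60.
Row 4 is 56/24 = 7/3 times row 1, so its entry in column 4 is 27 × 7/3 = 63.

q = 60, p = 63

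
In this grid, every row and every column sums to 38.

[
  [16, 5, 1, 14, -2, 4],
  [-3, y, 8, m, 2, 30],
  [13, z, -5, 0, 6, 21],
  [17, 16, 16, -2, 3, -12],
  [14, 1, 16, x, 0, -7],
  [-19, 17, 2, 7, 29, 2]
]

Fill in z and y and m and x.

z = 3, y = -4, m = 5, x = 14

Row 3 has 13 − 5 + 0 + 6 + 21 = 35; the blank must be 38 − 35 = 3.
Column 2 has 5 + 3 + 16 + 1 + 17 = 42; the blank must be 38 − 42 = -4.
Row 2 has -3 − 4 + 8 + 2 + 30 = 33; the blank must be 38 − 33 = 5.
Row 5 has 14 + 1 + 16 + 0 − 7 = 24; the blank must be 38 − 24 = 14.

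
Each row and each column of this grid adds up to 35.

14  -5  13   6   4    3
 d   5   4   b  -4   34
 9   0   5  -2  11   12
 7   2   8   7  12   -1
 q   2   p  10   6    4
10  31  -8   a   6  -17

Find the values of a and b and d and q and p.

a = 13, b = 1, d = -5, q = 0, p = 13

The known cells in column 3 total 22, leaving 35 − 22 = 13 for the blank.
The known cells in row 5 total 35, leaving 35 − 35 = 0 for the blank.
The known cells in column 1 total 40, leaving 35 − 40 = -5 for the blank.
The known cells in row 6 total 22, leaving 35 − 22 = 13 for the blank.
The known cells in row 2 total 34, leaving 35 − 34 = 1 for the blank.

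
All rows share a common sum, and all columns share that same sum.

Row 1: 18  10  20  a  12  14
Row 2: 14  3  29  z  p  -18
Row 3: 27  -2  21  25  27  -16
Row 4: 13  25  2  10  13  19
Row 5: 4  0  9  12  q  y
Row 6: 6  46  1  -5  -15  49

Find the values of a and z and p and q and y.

Rows 3 and 4 both sum to 82, so that's the common total.
Row 1 has 18 + 10 + 20 + 12 + 14 = 74; the blank must be 82 − 74 = 8.
Column 6 has 14 − 18 − 16 + 19 + 49 = 48; the blank must be 82 − 48 = 34.
Row 5 has 4 + 0 + 9 + 12 + 34 = 59; the blank must be 82 − 59 = 23.
Column 5 has 12 + 27 + 13 + 23 − 15 = 60; the blank must be 82 − 60 = 22.
Row 2 has 14 + 3 + 29 + 22 − 18 = 50; the blank must be 82 − 50 = 32.

a = 8, z = 32, p = 22, q = 23, y = 34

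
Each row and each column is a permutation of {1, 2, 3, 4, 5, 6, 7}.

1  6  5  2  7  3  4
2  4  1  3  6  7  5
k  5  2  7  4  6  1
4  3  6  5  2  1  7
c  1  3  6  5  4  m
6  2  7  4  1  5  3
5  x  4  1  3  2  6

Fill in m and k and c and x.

For row 7, column 2: row 7 already has {1, 2, 3, 4, 5, 6}; that leaves 7.
For row 5, column 7: column 7 already has {1, 3, 4, 5, 6, 7}; that leaves 2.
At (row 5, col 1): row 5 already has {1, 2, 3, 4, 5, 6}, so the value is 7.
Cell (3,1): row 3 already has {1, 2, 4, 5, 6, 7} → 3.

m = 2, k = 3, c = 7, x = 7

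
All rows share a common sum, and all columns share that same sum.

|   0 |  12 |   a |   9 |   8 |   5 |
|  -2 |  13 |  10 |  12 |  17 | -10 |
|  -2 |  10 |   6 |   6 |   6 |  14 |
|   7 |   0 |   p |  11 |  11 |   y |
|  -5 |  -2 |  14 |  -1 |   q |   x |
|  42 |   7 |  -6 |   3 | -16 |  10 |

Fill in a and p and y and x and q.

Rows 2 and 3 both sum to 40, so that's the common total.
Column 5 has 8 + 17 + 6 + 11 − 16 = 26; the blank must be 40 − 26 = 14.
Row 5 has -5 − 2 + 14 − 1 + 14 = 20; the blank must be 40 − 20 = 20.
Row 1 has 0 + 12 + 9 + 8 + 5 = 34; the blank must be 40 − 34 = 6.
Column 3 has 6 + 10 + 6 + 14 − 6 = 30; the blank must be 40 − 30 = 10.
Row 4 has 7 + 0 + 10 + 11 + 11 = 39; the blank must be 40 − 39 = 1.

a = 6, p = 10, y = 1, x = 20, q = 14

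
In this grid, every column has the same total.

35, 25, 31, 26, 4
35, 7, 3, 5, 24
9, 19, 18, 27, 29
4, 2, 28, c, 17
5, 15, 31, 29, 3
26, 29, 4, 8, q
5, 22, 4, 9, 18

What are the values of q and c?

q = 24, c = 15

Column 2 sums to 119 and so does column 3; that's the common total.
In column 5 the known cells total 95, leaving 119 − 95 = 24.
In column 4 the known cells total 104, leaving 119 − 104 = 15.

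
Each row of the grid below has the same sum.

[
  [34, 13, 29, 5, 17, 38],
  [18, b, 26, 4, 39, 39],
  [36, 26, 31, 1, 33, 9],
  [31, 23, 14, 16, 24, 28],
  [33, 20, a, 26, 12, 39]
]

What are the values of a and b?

The complete rows each total 136.
Row 5 is missing 136 − 130 = 6 (since 33 + 20 + 26 + 12 + 39 = 130).
Row 2 is missing 136 − 126 = 10 (since 18 + 26 + 4 + 39 + 39 = 126).

a = 6, b = 10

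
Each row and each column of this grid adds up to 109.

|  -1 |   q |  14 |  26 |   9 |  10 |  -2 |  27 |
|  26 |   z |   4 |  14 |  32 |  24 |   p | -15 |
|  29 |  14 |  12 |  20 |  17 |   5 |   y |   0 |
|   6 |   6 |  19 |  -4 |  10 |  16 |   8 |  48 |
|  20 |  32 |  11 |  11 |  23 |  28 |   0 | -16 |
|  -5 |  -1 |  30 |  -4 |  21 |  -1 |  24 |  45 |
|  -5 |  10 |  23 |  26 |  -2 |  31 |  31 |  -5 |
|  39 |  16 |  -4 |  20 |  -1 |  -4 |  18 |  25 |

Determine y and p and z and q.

y = 12, p = 18, z = 6, q = 26

Row 1: -1 + 14 + 26 + 9 + 10 − 2 + 27 = 83, so its missing entry is 109 − 83 = 26.
Column 2: 26 + 14 + 6 + 32 − 1 + 10 + 16 = 103, so its missing entry is 109 − 103 = 6.
Row 2: 26 + 6 + 4 + 14 + 32 + 24 − 15 = 91, so its missing entry is 109 − 91 = 18.
Row 3: 29 + 14 + 12 + 20 + 17 + 5 + 0 = 97, so its missing entry is 109 − 97 = 12.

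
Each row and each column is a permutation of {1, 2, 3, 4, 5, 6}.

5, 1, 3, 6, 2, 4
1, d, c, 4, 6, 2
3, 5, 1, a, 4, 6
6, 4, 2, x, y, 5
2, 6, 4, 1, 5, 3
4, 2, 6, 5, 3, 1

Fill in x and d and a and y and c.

x = 3, d = 3, a = 2, y = 1, c = 5

For row 2, column 3: column 3 already has {1, 2, 3, 4, 6}; that leaves 5.
For row 4, column 5: column 5 already has {2, 3, 4, 5, 6}; that leaves 1.
At (row 2, col 2): row 2 already has {1, 2, 4, 5, 6}, so the value is 3.
At (row 3, col 4): row 3 already has {1, 3, 4, 5, 6}, so the value is 2.
Cell (4,4): row 4 already has {1, 2, 4, 5, 6} → 3.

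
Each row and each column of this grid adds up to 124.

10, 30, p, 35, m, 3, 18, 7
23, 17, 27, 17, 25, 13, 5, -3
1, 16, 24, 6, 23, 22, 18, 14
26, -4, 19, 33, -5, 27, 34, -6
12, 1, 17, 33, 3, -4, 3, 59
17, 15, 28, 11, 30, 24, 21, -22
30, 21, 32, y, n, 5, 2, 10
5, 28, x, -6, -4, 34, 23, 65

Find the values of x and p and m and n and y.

Row 8 has 5 + 28 − 6 − 4 + 34 + 23 + 65 = 145; the blank must be 124 − 145 = -21.
Column 3 has 27 + 24 + 19 + 17 + 28 + 32 − 21 = 126; the blank must be 124 − 126 = -2.
Row 1 has 10 + 30 − 2 + 35 + 3 + 18 + 7 = 101; the blank must be 124 − 101 = 23.
Column 5 has 23 + 25 + 23 − 5 + 3 + 30 − 4 = 95; the blank must be 124 − 95 = 29.
Row 7 has 30 + 21 + 32 + 29 + 5 + 2 + 10 = 129; the blank must be 124 − 129 = -5.

x = -21, p = -2, m = 23, n = 29, y = -5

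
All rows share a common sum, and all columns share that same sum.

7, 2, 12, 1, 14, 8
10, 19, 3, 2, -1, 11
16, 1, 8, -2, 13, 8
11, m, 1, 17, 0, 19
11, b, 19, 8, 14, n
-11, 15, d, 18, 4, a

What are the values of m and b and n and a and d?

Rows 1 and 2 both sum to 44, so that's the common total.
Row 4 has 11 + 1 + 17 + 0 + 19 = 48; the blank must be 44 − 48 = -4.
Column 2 has 2 + 19 + 1 − 4 + 15 = 33; the blank must be 44 − 33 = 11.
Row 5 has 11 + 11 + 19 + 8 + 14 = 63; the blank must be 44 − 63 = -19.
Column 6 has 8 + 11 + 8 + 19 − 19 = 27; the blank must be 44 − 27 = 17.
Row 6 has -11 + 15 + 18 + 4 + 17 = 43; the blank must be 44 − 43 = 1.

m = -4, b = 11, n = -19, a = 17, d = 1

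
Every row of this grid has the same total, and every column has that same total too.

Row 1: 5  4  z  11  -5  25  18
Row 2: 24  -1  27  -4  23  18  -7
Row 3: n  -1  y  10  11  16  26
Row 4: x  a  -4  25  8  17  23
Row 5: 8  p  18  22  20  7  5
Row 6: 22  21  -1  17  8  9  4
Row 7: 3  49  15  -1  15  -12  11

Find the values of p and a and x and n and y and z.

Rows 2 and 6 both sum to 80, so that's the common total.
Row 1 has 5 + 4 + 11 − 5 + 25 + 18 = 58; the blank must be 80 − 58 = 22.
Column 3 has 22 + 27 − 4 + 18 − 1 + 15 = 77; the blank must be 80 − 77 = 3.
Row 3 has -1 + 3 + 10 + 11 + 16 + 26 = 65; the blank must be 80 − 65 = 15.
Column 1 has 5 + 24 + 15 + 8 + 22 + 3 = 77; the blank must be 80 − 77 = 3.
Row 4 has 3 − 4 + 25 + 8 + 17 + 23 = 72; the blank must be 80 − 72 = 8.
Row 5 has 8 + 18 + 22 + 20 + 7 + 5 = 80; the blank must be 80 − 80 = 0.

p = 0, a = 8, x = 3, n = 15, y = 3, z = 22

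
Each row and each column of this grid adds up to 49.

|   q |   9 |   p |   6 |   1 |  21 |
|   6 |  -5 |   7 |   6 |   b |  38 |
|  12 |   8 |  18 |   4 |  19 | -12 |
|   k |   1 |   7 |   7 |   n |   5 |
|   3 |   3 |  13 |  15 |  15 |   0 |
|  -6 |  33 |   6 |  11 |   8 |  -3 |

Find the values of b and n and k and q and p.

The known cells in row 2 total 52, leaving 49 − 52 = -3 for the blank.
The known cells in column 5 total 40, leaving 49 − 40 = 9 for the blank.
The known cells in row 4 total 29, leaving 49 − 29 = 20 for the blank.
The known cells in column 1 total 35, leaving 49 − 35 = 14 for the blank.
The known cells in row 1 total 51, leaving 49 − 51 = -2 for the blank.

b = -3, n = 9, k = 20, q = 14, p = -2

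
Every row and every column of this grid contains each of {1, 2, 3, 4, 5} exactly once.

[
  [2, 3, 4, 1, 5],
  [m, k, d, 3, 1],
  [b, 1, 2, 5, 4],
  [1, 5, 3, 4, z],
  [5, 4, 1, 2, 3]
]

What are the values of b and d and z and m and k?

b = 3, d = 5, z = 2, m = 4, k = 2

Cell (2,3): column 3 already has {1, 2, 3, 4} → 5.
For row 4, column 5: row 4 already has {1, 3, 4, 5}; that leaves 2.
For row 2, column 2: column 2 already has {1, 3, 4, 5}; that leaves 2.
At (row 3, col 1): row 3 already has {1, 2, 4, 5}, so the value is 3.
At (row 2, col 1): row 2 already has {1, 2, 3, 5}, so the value is 4.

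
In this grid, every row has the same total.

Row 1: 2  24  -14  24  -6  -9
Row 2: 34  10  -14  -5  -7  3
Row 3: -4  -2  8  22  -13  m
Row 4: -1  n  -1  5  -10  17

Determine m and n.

m = 10, n = 11

Rows 1 and 2 both add up to 21, so every row sums to 21.
Row 3: -4 − 2 + 8 + 22 − 13 = 11, so the missing entry is 21 − 11 = 10.
Row 4: -1 − 1 + 5 − 10 + 17 = 10, so the missing entry is 21 − 10 = 11.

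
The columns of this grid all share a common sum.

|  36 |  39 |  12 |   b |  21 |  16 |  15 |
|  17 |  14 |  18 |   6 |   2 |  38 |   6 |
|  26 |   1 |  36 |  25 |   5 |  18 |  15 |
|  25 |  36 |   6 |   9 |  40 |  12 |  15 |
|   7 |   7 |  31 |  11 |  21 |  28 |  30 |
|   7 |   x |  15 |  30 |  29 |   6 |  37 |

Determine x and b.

x = 21, b = 37

Columns 3 and 7 both add up to 118, so every column sums to 118.
Column 2: 39 + 14 + 1 + 36 + 7 = 97, so the missing entry is 118 − 97 = 21.
Column 4: 6 + 25 + 9 + 11 + 30 = 81, so the missing entry is 118 − 81 = 37.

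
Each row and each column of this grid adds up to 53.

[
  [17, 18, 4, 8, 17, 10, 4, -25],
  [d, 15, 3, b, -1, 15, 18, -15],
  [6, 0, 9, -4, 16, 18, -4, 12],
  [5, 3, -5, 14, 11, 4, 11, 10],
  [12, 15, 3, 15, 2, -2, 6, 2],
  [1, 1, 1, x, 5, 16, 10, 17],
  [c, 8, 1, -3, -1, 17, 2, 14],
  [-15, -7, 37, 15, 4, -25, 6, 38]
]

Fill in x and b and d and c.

The known cells in row 6 total 51, leaving 53 − 51 = 2 for the blank.
The known cells in column 4 total 47, leaving 53 − 47 = 6 for the blank.
The known cells in row 2 total 41, leaving 53 − 41 = 12 for the blank.
The known cells in row 7 total 38, leaving 53 − 38 = 15 for the blank.

x = 2, b = 6, d = 12, c = 15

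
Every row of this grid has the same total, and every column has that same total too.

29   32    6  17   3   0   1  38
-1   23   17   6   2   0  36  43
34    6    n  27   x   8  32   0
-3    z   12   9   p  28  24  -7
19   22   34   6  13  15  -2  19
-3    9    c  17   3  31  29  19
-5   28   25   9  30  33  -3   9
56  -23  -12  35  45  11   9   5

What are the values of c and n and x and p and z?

Rows 1 and 2 both sum to 126, so that's the common total.
The known cells in column 2 total 97, leaving 126 − 97 = 29 for the blank.
The known cells in row 4 total 92, leaving 126 − 92 = 34 for the blank.
The known cells in column 5 total 130, leaving 126 − 130 = -4 for the blank.
The known cells in row 3 total 103, leaving 126 − 103 = 23 for the blank.
The known cells in row 6 total 105, leaving 126 − 105 = 21 for the blank.

c = 21, n = 23, x = -4, p = 34, z = 29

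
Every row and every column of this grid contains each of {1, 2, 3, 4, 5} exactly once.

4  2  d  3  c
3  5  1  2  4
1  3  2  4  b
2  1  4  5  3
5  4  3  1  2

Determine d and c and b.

For row 3, column 5: row 3 already has {1, 2, 3, 4}; that leaves 5.
At (row 1, col 5): column 5 already has {2, 3, 4, 5}, so the value is 1.
For row 1, column 3: row 1 already has {1, 2, 3, 4}; that leaves 5.

d = 5, c = 1, b = 5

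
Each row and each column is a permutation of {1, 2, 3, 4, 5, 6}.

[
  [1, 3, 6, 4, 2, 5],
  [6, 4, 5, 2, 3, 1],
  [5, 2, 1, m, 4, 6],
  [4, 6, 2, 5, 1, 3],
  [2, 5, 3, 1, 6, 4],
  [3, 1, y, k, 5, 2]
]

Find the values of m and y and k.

m = 3, y = 4, k = 6

For row 3, column 4: row 3 already has {1, 2, 4, 5, 6}; that leaves 3.
At (row 6, col 4): column 4 already has {1, 2, 3, 4, 5}, so the value is 6.
Cell (6,3): row 6 already has {1, 2, 3, 5, 6} → 4.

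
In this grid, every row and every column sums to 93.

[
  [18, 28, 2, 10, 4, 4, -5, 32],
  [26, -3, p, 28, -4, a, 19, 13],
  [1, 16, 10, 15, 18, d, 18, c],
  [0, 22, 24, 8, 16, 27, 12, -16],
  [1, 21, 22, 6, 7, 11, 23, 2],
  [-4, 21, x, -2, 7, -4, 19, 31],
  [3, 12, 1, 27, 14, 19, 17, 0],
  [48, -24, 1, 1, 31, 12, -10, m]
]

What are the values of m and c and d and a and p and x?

Row 8 has 48 − 24 + 1 + 1 + 31 + 12 − 10 = 59; the blank must be 93 − 59 = 34.
Column 8 has 32 + 13 − 16 + 2 + 31 + 0 + 34 = 96; the blank must be 93 − 96 = -3.
Row 3 has 1 + 16 + 10 + 15 + 18 + 18 − 3 = 75; the blank must be 93 − 75 = 18.
Column 6 has 4 + 18 + 27 + 11 − 4 + 19 + 12 = 87; the blank must be 93 − 87 = 6.
Row 2 has 26 − 3 + 28 − 4 + 6 + 19 + 13 = 85; the blank must be 93 − 85 = 8.
Row 6 has -4 + 21 − 2 + 7 − 4 + 19 + 31 = 68; the blank must be 93 − 68 = 25.

m = 34, c = -3, d = 18, a = 6, p = 8, x = 25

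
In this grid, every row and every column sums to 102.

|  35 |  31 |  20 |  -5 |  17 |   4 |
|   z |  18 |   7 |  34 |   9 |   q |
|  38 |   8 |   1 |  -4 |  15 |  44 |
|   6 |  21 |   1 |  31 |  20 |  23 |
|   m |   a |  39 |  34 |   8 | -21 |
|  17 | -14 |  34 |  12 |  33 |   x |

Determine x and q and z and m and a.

The known cells in row 6 total 82, leaving 102 − 82 = 20 for the blank.
The known cells in column 6 total 70, leaving 102 − 70 = 32 for the blank.
The known cells in row 2 total 100, leaving 102 − 100 = 2 for the blank.
The known cells in column 1 total 98, leaving 102 − 98 = 4 for the blank.
The known cells in row 5 total 64, leaving 102 − 64 = 38 for the blank.

x = 20, q = 32, z = 2, m = 4, a = 38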